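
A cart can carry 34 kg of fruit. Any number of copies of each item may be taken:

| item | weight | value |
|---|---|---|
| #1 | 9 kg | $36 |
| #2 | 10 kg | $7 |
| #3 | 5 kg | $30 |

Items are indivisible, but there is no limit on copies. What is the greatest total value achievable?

$186

Best value-per-unit is #3 at 30/5; filling with it alone gives 6×30 = 180.
Optimal mix: 1×#1 + 5×#3 → weight 34, value 186.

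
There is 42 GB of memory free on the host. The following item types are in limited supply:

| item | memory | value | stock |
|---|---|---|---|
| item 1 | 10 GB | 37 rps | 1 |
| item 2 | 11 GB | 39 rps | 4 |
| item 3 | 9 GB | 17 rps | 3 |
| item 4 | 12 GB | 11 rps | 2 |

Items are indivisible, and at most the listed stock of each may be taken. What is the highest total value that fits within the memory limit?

Top feasible selections:
- 3×item 2 + 1×item 3: memory 42, value 134
- 1×item 1 + 2×item 2 + 1×item 3: memory 41, value 132
- 3×item 2: memory 33, value 117
Best: 134 rps.

134 rps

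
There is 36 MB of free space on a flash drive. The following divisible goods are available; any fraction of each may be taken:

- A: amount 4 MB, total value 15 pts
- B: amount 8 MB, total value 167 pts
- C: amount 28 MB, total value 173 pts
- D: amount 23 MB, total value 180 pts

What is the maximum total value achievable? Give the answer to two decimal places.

377.89

Take in order of value per unit:
- B (167/8 per unit): all 8 → value 167, running total 167.00
- D (180/23 per unit): all 23 → value 180, running total 347.00
- C (173/28 per unit): 5 of 28 → value 5×173/28 = 30.8929, running total 377.89
Total 377.89.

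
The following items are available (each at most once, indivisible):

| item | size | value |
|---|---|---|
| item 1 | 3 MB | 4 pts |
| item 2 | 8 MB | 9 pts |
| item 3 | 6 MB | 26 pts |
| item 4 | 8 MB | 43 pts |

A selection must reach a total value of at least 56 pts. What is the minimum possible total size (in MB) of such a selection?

14

Subsets with value ≥ 56, sorted by total size:
- item 3+item 4: size 14, value 69
- item 1+item 3+item 4: size 17, value 73
- item 1+item 2+item 4: size 19, value 56
Minimum size: 14 MB.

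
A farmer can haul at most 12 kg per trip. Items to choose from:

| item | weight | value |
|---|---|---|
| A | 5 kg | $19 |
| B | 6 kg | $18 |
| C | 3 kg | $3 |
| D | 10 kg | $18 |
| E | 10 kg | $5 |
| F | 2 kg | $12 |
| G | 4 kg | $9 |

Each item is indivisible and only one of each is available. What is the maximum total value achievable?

$40

Check high-value combinations within 12 kg:
- A+F+G: weight 5+2+4=11, value 19+12+9=40
- B+F+G: weight 6+2+4=12, value 18+12+9=39
- A+B: weight 5+6=11, value 19+18=37
Best: $40.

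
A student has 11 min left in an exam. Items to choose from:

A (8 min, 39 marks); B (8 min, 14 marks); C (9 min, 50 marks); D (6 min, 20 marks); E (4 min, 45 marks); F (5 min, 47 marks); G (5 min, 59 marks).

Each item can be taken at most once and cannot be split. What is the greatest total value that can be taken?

Check high-value combinations within 11 min:
- F+G: time 5+5=10, value 47+59=106
- E+G: time 4+5=9, value 45+59=104
- E+F: time 4+5=9, value 45+47=92
- D+G: time 6+5=11, value 20+59=79
- D+F: time 6+5=11, value 20+47=67
Best: 106 marks.

106 marks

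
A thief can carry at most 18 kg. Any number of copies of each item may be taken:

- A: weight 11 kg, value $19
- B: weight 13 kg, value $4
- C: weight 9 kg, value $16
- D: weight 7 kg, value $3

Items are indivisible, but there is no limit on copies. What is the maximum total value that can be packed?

Best value-per-unit is C at 16/9, and filling with it alone uses weight 2×9=18. No mix of the others beats 2×16 = 32.

$32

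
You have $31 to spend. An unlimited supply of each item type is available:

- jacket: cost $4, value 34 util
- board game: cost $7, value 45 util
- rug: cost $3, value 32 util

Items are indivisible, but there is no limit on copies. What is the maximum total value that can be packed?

Best value-per-unit is rug at 32/3; filling with it alone gives 10×32 = 320.
Optimal mix: 1×jacket + 9×rug → cost 31, value 322.

322 util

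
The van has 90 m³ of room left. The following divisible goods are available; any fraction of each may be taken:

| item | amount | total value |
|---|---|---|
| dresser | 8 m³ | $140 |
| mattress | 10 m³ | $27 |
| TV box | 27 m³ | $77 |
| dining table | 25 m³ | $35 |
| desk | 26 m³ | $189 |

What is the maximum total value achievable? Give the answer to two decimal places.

459.60

Take in order of value per unit:
- dresser (140/8 per unit): all 8 → value 140, running total 140.00
- desk (189/26 per unit): all 26 → value 189, running total 329.00
- TV box (77/27 per unit): all 27 → value 77, running total 406.00
- mattress (27/10 per unit): all 10 → value 27, running total 433.00
- dining table (35/25 per unit): 19 of 25 → value 19×35/25 = 26.6000, running total 459.60
Total 459.60.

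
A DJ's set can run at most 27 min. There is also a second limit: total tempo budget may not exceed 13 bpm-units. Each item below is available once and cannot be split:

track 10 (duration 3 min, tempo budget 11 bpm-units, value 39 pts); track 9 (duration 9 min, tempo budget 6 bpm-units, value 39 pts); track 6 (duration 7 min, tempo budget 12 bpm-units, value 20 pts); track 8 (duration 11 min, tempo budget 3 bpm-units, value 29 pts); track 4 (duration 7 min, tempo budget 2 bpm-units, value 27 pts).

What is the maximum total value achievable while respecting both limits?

Feasible sets respecting both limits:
- track 9+track 8+track 4: duration 27, tempo budget 11, value 95
- track 9+track 8: duration 20, tempo budget 9, value 68
- track 10+track 4: duration 10, tempo budget 13, value 66
- track 9+track 4: duration 16, tempo budget 8, value 66
Best: 95 pts.

95 pts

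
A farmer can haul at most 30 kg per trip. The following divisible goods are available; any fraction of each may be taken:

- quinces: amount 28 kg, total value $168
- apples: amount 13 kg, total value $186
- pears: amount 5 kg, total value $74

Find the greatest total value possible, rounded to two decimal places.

332.00

Take in order of value per unit:
- pears (74/5 per unit): all 5 → value 74, running total 74.00
- apples (186/13 per unit): all 13 → value 186, running total 260.00
- quinces (168/28 per unit): 12 of 28 → value 12×168/28 = 72.0000, running total 332.00
Total 332.00.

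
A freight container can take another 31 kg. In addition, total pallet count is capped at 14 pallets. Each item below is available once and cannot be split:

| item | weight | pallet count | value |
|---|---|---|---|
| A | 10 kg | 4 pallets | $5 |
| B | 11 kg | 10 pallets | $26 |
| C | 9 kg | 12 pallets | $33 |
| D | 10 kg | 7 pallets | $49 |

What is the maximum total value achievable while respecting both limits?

Feasible sets respecting both limits:
- A+D: weight 20, pallet count 11, value 54
- D: weight 10, pallet count 7, value 49
- C: weight 9, pallet count 12, value 33
Best: $54.

$54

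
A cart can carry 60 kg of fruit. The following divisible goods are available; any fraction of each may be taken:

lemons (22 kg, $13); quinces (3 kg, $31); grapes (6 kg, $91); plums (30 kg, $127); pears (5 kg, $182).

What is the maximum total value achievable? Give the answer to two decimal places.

Take in order of value per unit:
- pears (182/5 per unit): all 5 → value 182, running total 182.00
- grapes (91/6 per unit): all 6 → value 91, running total 273.00
- quinces (31/3 per unit): all 3 → value 31, running total 304.00
- plums (127/30 per unit): all 30 → value 127, running total 431.00
- lemons (13/22 per unit): 16 of 22 → value 16×13/22 = 9.4545, running total 440.45
Total 440.45.

440.45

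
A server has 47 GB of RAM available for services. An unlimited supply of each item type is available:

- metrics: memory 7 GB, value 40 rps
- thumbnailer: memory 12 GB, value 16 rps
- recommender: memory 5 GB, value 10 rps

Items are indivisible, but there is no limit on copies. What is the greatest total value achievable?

Best value-per-unit is metrics at 40/7; filling with it alone gives 6×40 = 240.
Optimal mix: 6×metrics + 1×recommender → memory 47, value 250.

250 rps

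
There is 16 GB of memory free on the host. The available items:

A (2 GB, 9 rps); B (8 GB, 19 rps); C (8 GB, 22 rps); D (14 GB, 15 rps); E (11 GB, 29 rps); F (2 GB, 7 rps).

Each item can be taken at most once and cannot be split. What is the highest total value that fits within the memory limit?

45 rps

This is a 0/1 knapsack; check combinations near the capacity.
- A+E+F: memory 2+11+2=15, value 9+29+7=45
- B+C: memory 8+8=16, value 19+22=41
- A+C+F: memory 2+8+2=12, value 9+22+7=38
Best: 45 rps.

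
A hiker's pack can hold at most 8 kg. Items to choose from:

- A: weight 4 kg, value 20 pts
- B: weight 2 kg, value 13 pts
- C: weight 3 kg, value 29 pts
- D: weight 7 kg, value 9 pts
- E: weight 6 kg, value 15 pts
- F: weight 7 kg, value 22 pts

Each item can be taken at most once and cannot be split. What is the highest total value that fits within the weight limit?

Check high-value combinations within 8 kg:
- A+C: weight 4+3=7, value 20+29=49
- B+C: weight 2+3=5, value 13+29=42
- A+B: weight 4+2=6, value 20+13=33
Best: 49 pts.

49 pts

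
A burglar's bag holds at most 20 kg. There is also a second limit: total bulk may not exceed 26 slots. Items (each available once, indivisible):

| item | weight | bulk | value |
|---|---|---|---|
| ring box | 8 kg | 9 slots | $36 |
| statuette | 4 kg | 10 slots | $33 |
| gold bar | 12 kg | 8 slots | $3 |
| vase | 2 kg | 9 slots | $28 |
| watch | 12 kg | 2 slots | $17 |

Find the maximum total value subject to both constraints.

$78

Feasible sets respecting both limits:
- statuette+vase+watch: weight 18, bulk 21, value 78
- ring box+statuette: weight 12, bulk 19, value 69
- ring box+vase: weight 10, bulk 18, value 64
Best: $78.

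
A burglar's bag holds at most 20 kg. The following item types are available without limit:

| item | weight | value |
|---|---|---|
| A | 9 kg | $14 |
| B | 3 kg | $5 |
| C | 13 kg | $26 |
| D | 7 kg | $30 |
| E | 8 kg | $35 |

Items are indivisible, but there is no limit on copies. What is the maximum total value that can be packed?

$75

Best value-per-unit is E at 35/8; filling with it alone gives 2×35 = 70.
Optimal mix: 1×B + 2×E → weight 19, value 75.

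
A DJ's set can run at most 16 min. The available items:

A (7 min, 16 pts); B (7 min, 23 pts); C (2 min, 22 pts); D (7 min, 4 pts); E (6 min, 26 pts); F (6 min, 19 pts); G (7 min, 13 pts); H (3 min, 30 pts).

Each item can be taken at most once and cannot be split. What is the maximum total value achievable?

79 pts

Check high-value combinations within 16 min:
- B+E+H: duration 7+6+3=16, value 23+26+30=79
- C+E+H: duration 2+6+3=11, value 22+26+30=78
- B+C+H: duration 7+2+3=12, value 23+22+30=75
- E+F+H: duration 6+6+3=15, value 26+19+30=75
- A+E+H: duration 7+6+3=16, value 16+26+30=72
Best: 79 pts.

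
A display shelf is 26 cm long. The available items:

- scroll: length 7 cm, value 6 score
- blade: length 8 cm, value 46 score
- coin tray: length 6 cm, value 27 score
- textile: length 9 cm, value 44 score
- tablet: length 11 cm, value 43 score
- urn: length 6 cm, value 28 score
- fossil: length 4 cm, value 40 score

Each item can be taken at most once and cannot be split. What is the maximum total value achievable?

141 score

Check high-value combinations within 26 cm:
- blade+coin tray+urn+fossil: length 8+6+6+4=24, value 46+27+28+40=141
- coin tray+textile+urn+fossil: length 6+9+6+4=25, value 27+44+28+40=139
- blade+textile+fossil: length 8+9+4=21, value 46+44+40=130
- blade+tablet+fossil: length 8+11+4=23, value 46+43+40=129
Best: 141 score.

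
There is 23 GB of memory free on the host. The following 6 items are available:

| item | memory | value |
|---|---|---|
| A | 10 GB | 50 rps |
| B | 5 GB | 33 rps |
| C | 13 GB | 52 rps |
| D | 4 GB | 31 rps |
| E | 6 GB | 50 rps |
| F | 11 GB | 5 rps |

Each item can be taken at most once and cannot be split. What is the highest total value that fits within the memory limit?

133 rps

Check high-value combinations within 23 GB:
- A+B+E: memory 10+5+6=21, value 50+33+50=133
- C+D+E: memory 13+4+6=23, value 52+31+50=133
- A+D+E: memory 10+4+6=20, value 50+31+50=131
- B+C+D: memory 5+13+4=22, value 33+52+31=116
- B+D+E: memory 5+4+6=15, value 33+31+50=114
Best: 133 rps.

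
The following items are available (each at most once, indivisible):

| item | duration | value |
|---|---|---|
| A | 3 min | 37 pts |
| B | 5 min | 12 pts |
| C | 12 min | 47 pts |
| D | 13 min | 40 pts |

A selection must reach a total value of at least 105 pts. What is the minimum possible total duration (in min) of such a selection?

Subsets with value ≥ 105, sorted by total duration:
- A+C+D: duration 28, value 124
- A+B+C+D: duration 33, value 136
Minimum duration: 28 min.

28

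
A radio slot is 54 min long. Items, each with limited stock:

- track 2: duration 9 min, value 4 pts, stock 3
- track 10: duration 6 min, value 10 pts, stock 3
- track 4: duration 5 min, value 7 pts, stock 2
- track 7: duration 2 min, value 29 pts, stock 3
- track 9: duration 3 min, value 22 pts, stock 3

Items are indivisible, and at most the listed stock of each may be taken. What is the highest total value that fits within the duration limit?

Best selections within duration 54 and stock limits:
- 1×track 2 + 3×track 10 + 2×track 4 + 3×track 7 + 3×track 9: duration 52, value 201
- 3×track 10 + 2×track 4 + 3×track 7 + 3×track 9: duration 43, value 197
Best: 201 pts.

201 pts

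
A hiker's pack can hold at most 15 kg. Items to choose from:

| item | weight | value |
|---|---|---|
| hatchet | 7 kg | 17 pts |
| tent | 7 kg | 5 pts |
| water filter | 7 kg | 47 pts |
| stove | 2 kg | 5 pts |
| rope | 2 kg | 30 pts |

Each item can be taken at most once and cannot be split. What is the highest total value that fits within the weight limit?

Check high-value combinations within 15 kg:
- water filter+stove+rope: weight 7+2+2=11, value 47+5+30=82
- water filter+rope: weight 7+2=9, value 47+30=77
- hatchet+water filter: weight 7+7=14, value 17+47=64
- water filter+stove: weight 7+2=9, value 47+5=52
Best: 82 pts.

82 pts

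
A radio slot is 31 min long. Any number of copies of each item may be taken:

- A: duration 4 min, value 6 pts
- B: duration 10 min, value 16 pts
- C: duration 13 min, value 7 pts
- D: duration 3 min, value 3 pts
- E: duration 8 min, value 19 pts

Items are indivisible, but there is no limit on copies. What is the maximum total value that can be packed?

66 pts

Best value-per-unit is E at 19/8; filling with it alone gives 3×19 = 57.
Optimal mix: 1×A + 1×D + 3×E → duration 31, value 66.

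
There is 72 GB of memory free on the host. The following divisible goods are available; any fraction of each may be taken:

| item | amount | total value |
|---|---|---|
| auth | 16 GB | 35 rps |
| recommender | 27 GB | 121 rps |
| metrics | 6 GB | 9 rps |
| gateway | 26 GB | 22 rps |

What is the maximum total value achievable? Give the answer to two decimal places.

184.46

Take in order of value per unit:
- recommender (121/27 per unit): all 27 → value 121, running total 121.00
- auth (35/16 per unit): all 16 → value 35, running total 156.00
- metrics (9/6 per unit): all 6 → value 9, running total 165.00
- gateway (22/26 per unit): 23 of 26 → value 23×22/26 = 19.4615, running total 184.46
Total 184.46.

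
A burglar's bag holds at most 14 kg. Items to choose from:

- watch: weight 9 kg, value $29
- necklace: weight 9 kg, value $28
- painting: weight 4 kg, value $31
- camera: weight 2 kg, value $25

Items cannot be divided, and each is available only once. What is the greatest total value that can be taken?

This is a 0/1 knapsack; check combinations near the capacity.
- watch+painting: weight 9+4=13, value 29+31=60
- necklace+painting: weight 9+4=13, value 28+31=59
- painting+camera: weight 4+2=6, value 31+25=56
Best: $60.

$60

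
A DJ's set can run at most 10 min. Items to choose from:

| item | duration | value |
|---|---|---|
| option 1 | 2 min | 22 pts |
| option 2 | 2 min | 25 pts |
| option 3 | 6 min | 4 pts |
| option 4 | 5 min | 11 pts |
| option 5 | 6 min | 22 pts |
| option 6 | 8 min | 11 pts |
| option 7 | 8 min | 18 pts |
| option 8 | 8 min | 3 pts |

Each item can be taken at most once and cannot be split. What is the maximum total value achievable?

Check high-value combinations within 10 min:
- option 1+option 2+option 5: duration 2+2+6=10, value 22+25+22=69
- option 1+option 2+option 4: duration 2+2+5=9, value 22+25+11=58
- option 1+option 2+option 3: duration 2+2+6=10, value 22+25+4=51
- option 1+option 2: duration 2+2=4, value 22+25=47
- option 2+option 5: duration 2+6=8, value 25+22=47
Best: 69 pts.

69 pts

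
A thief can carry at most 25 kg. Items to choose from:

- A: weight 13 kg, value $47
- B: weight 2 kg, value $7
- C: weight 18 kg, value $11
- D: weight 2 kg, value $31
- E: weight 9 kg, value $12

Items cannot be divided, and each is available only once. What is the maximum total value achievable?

$90

Check high-value combinations within 25 kg:
- A+D+E: weight 13+2+9=24, value 47+31+12=90
- A+B+D: weight 13+2+2=17, value 47+7+31=85
- A+D: weight 13+2=15, value 47+31=78
- A+B+E: weight 13+2+9=24, value 47+7+12=66
- A+E: weight 13+9=22, value 47+12=59
Best: $90.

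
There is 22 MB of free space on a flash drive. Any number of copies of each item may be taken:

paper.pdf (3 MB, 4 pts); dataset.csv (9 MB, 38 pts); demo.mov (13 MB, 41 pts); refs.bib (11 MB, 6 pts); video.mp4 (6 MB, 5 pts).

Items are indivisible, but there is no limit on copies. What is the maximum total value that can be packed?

80 pts

Best value-per-unit is dataset.csv at 38/9; filling with it alone gives 2×38 = 76.
Optimal mix: 1×paper.pdf + 2×dataset.csv → size 21, value 80.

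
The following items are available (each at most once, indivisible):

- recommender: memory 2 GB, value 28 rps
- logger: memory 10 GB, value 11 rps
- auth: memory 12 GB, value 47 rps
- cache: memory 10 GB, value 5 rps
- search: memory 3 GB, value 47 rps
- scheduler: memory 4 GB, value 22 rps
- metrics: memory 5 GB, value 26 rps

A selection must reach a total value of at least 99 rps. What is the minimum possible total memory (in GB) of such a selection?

Subsets with value ≥ 99, sorted by total memory:
- recommender+search+metrics: memory 10, value 101
- recommender+search+scheduler+metrics: memory 14, value 123
- recommender+auth+search: memory 17, value 122
- auth+search+scheduler: memory 19, value 116
Minimum memory: 10 GB.

10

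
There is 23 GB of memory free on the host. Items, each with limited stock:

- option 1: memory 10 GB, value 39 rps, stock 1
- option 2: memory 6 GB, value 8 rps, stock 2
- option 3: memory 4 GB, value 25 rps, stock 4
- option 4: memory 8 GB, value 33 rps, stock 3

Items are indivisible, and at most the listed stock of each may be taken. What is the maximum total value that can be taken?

Top feasible selections:
- 1×option 1 + 3×option 3: memory 22, value 114
- 3×option 3 + 1×option 4: memory 20, value 108
- 1×option 2 + 4×option 3: memory 22, value 108
- 4×option 3: memory 16, value 100
Best: 114 rps.

114 rps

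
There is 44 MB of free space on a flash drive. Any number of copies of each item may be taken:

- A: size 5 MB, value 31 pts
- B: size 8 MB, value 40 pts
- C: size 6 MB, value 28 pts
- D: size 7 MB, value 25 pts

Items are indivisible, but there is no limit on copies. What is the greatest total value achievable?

Best value-per-unit is A at 31/5; filling with it alone gives 8×31 = 248.
Optimal mix: 7×A + 1×B → size 43, value 257.

257 pts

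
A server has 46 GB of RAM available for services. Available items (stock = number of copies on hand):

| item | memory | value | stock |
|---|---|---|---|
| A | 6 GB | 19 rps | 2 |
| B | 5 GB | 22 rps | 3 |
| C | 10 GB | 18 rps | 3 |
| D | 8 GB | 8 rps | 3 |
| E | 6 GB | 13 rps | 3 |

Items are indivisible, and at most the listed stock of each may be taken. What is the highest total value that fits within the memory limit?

143 rps

Best selections within memory 46 and stock limits:
- 2×A + 3×B + 3×E: memory 45, value 143
- 2×A + 3×B + 1×C + 1×E: memory 43, value 135
Best: 143 rps.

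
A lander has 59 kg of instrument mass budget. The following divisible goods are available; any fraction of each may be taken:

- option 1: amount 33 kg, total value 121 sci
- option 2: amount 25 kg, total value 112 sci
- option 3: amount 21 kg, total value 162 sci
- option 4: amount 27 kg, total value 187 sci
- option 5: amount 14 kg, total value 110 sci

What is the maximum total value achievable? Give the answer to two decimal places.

Take in order of value per unit:
- option 5 (110/14 per unit): all 14 → value 110, running total 110.00
- option 3 (162/21 per unit): all 21 → value 162, running total 272.00
- option 4 (187/27 per unit): 24 of 27 → value 24×187/27 = 166.2222, running total 438.22
Total 438.22.

438.22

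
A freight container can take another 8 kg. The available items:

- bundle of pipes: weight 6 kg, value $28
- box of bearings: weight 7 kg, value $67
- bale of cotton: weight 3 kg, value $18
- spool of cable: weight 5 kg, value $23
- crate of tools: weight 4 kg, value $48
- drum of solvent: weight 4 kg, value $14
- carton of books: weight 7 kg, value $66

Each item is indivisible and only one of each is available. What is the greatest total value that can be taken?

Check high-value combinations within 8 kg:
- box of bearings: weight 7, value 67
- bale of cotton+crate of tools: weight 3+4=7, value 18+48=66
- carton of books: weight 7, value 66
- crate of tools+drum of solvent: weight 4+4=8, value 48+14=62
- crate of tools: weight 4, value 48
Best: $67.

$67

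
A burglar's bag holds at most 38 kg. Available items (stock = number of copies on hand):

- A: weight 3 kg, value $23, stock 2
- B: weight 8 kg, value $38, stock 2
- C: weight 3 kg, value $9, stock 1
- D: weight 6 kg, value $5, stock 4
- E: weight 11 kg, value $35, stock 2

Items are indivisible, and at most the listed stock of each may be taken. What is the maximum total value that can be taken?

$166

Best selections within weight 38 and stock limits:
- 2×A + 2×B + 1×C + 1×E: weight 36, value 166
- 2×A + 2×B + 1×E: weight 33, value 157
Best: $166.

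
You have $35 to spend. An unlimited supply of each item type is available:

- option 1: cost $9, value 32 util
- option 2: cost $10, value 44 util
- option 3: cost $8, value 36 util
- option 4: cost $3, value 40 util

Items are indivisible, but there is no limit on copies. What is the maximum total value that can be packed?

Best value-per-unit is option 4 at 40/3, and filling with it alone uses cost 11×3=33. No mix of the others beats 11×40 = 440.

440 util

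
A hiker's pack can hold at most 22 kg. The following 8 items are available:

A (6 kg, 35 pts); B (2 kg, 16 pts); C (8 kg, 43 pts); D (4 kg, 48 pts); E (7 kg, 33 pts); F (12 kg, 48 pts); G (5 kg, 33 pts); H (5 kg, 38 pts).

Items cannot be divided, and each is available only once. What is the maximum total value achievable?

Check high-value combinations within 22 kg:
- A+B+D+G+H: weight 6+2+4+5+5=22, value 35+16+48+33+38=170
- C+D+G+H: weight 8+4+5+5=22, value 43+48+33+38=162
- A+D+G+H: weight 6+4+5+5=20, value 35+48+33+38=154
- A+D+E+H: weight 6+4+7+5=22, value 35+48+33+38=154
- D+E+G+H: weight 4+7+5+5=21, value 48+33+33+38=152
Best: 170 pts.

170 pts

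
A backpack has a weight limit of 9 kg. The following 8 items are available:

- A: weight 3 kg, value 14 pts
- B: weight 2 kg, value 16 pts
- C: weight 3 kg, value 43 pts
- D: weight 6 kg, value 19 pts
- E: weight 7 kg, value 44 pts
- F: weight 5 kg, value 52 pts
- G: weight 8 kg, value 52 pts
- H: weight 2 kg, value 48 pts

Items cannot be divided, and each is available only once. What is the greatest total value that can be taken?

This is a 0/1 knapsack; check combinations near the capacity.
- B+F+H: weight 2+5+2=9, value 16+52+48=116
- B+C+H: weight 2+3+2=7, value 16+43+48=107
- A+C+H: weight 3+3+2=8, value 14+43+48=105
- F+H: weight 5+2=7, value 52+48=100
Best: 116 pts.

116 pts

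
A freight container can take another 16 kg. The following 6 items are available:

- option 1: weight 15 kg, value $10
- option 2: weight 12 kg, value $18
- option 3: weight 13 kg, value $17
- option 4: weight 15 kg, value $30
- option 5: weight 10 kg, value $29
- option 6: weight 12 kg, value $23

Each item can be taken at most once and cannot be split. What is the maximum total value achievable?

$30

Check high-value combinations within 16 kg:
- option 4: weight 15, value 30
- option 5: weight 10, value 29
- option 6: weight 12, value 23
Best: $30.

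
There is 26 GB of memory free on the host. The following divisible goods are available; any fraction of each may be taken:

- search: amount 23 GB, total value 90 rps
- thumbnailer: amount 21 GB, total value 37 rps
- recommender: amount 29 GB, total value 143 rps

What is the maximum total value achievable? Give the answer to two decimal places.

Take in order of value per unit:
- recommender (143/29 per unit): 26 of 29 → value 26×143/29 = 128.2069, running total 128.21
Total 128.21.

128.21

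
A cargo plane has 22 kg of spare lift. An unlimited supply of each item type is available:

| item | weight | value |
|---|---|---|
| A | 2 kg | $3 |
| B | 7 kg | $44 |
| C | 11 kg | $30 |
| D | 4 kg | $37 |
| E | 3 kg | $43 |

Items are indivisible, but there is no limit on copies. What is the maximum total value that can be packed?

Best value-per-unit is E at 43/3, and filling with it alone uses weight 7×3=21. No mix of the others beats 7×43 = 301.

$301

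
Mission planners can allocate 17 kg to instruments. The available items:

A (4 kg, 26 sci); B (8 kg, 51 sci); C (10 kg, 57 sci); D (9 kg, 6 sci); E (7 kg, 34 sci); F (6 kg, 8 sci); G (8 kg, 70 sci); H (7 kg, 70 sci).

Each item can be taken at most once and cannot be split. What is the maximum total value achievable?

140 sci

Check high-value combinations within 17 kg:
- G+H: mass 8+7=15, value 70+70=140
- C+H: mass 10+7=17, value 57+70=127
- B+H: mass 8+7=15, value 51+70=121
- B+G: mass 8+8=16, value 51+70=121
- E+H: mass 7+7=14, value 34+70=104
Best: 140 sci.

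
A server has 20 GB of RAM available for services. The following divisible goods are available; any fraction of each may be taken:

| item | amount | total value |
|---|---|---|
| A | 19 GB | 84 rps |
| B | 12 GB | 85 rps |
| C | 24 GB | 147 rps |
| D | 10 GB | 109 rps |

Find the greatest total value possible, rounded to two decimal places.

179.83

Take in order of value per unit:
- D (109/10 per unit): all 10 → value 109, running total 109.00
- B (85/12 per unit): 10 of 12 → value 10×85/12 = 70.8333, running total 179.83
Total 179.83.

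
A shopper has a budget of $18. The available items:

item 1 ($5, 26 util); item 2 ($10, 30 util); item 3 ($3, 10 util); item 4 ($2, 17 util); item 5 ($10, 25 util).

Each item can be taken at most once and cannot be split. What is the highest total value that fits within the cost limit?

73 util

Check high-value combinations within $18:
- item 1+item 2+item 4: cost 5+10+2=17, value 26+30+17=73
- item 1+item 4+item 5: cost 5+2+10=17, value 26+17+25=68
- item 1+item 2+item 3: cost 5+10+3=18, value 26+30+10=66
Best: 73 util.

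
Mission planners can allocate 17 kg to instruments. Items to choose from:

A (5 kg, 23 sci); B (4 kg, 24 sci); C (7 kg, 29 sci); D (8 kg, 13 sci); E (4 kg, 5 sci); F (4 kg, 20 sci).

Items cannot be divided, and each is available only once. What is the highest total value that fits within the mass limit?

Check high-value combinations within 17 kg:
- A+B+C: mass 5+4+7=16, value 23+24+29=76
- B+C+F: mass 4+7+4=15, value 24+29+20=73
- A+C+F: mass 5+7+4=16, value 23+29+20=72
- A+B+E+F: mass 5+4+4+4=17, value 23+24+5+20=72
Best: 76 sci.

76 sci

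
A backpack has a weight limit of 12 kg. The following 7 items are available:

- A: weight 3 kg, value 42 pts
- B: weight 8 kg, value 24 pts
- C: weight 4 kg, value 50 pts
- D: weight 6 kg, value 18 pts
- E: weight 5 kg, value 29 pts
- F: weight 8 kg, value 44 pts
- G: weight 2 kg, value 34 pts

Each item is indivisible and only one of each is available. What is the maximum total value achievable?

126 pts

This is a 0/1 knapsack; check combinations near the capacity.
- A+C+G: weight 3+4+2=9, value 42+50+34=126
- A+C+E: weight 3+4+5=12, value 42+50+29=121
- C+E+G: weight 4+5+2=11, value 50+29+34=113
Best: 126 pts.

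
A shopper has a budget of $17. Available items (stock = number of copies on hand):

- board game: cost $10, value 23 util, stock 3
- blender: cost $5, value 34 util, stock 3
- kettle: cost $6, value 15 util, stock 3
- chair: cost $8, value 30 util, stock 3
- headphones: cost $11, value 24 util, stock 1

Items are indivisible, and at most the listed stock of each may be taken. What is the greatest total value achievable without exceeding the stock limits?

Best selections within cost 17 and stock limits:
- 3×blender: cost 15, value 102
- 2×blender + 1×kettle: cost 16, value 83
- 2×blender: cost 10, value 68
Best: 102 util.

102 util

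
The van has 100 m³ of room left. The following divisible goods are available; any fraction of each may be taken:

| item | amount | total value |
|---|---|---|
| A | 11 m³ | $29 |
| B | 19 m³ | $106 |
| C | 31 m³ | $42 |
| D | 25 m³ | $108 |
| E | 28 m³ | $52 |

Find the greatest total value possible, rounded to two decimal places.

318.03

Take in order of value per unit:
- B (106/19 per unit): all 19 → value 106, running total 106.00
- D (108/25 per unit): all 25 → value 108, running total 214.00
- A (29/11 per unit): all 11 → value 29, running total 243.00
- E (52/28 per unit): all 28 → value 52, running total 295.00
- C (42/31 per unit): 17 of 31 → value 17×42/31 = 23.0323, running total 318.03
Total 318.03.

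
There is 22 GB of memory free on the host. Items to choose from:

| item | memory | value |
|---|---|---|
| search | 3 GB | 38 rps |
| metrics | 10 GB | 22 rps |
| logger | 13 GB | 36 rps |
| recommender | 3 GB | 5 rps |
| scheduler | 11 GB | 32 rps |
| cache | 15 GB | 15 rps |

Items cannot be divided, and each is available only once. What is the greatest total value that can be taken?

79 rps

Check high-value combinations within 22 GB:
- search+logger+recommender: memory 3+13+3=19, value 38+36+5=79
- search+recommender+scheduler: memory 3+3+11=17, value 38+5+32=75
- search+logger: memory 3+13=16, value 38+36=74
Best: 79 rps.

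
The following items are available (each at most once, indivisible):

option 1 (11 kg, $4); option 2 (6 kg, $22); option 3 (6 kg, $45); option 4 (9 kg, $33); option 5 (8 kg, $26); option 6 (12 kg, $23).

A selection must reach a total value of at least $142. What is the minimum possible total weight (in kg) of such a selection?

Subsets with value ≥ 142, sorted by total weight:
- option 2+option 3+option 4+option 5+option 6: weight 41, value 149
- option 1+option 2+option 3+option 4+option 5+option 6: weight 52, value 153
Minimum weight: 41 kg.

41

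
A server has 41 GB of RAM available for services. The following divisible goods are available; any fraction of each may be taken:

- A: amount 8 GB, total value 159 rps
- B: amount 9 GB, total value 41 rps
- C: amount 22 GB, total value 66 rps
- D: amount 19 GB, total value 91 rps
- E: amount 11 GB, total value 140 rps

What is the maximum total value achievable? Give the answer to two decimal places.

Take in order of value per unit:
- A (159/8 per unit): all 8 → value 159, running total 159.00
- E (140/11 per unit): all 11 → value 140, running total 299.00
- D (91/19 per unit): all 19 → value 91, running total 390.00
- B (41/9 per unit): 3 of 9 → value 3×41/9 = 13.6667, running total 403.67
Total 403.67.

403.67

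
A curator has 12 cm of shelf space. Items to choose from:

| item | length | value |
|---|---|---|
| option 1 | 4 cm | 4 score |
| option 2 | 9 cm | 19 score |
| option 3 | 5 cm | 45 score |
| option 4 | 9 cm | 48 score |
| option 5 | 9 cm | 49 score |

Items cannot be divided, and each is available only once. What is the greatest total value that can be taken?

49 score

This is a 0/1 knapsack; check combinations near the capacity.
- option 1+option 3: length 4+5=9, value 4+45=49
- option 5: length 9, value 49
- option 4: length 9, value 48
- option 3: length 5, value 45
- option 2: length 9, value 19
Best: 49 score.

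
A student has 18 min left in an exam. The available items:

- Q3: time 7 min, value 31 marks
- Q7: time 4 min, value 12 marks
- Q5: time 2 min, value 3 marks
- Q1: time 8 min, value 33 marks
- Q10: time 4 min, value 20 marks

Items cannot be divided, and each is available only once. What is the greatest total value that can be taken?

68 marks

Check high-value combinations within 18 min:
- Q7+Q5+Q1+Q10: time 4+2+8+4=18, value 12+3+33+20=68
- Q3+Q5+Q1: time 7+2+8=17, value 31+3+33=67
- Q3+Q7+Q5+Q10: time 7+4+2+4=17, value 31+12+3+20=66
Best: 68 marks.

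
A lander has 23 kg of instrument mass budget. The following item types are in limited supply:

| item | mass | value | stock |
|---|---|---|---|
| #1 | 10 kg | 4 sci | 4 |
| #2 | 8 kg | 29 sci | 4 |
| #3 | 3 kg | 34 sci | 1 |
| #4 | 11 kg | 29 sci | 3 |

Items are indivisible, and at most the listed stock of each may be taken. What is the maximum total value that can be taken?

Best selections within mass 23 and stock limits:
- 2×#2 + 1×#3: mass 19, value 92
- 1×#2 + 1×#3 + 1×#4: mass 22, value 92
Best: 92 sci.

92 sci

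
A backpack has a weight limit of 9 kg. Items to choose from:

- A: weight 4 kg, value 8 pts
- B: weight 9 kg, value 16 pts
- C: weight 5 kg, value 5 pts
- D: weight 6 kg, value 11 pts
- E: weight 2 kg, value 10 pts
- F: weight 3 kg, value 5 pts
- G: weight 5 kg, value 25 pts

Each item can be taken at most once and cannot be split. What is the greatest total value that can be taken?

35 pts

This is a 0/1 knapsack; check combinations near the capacity.
- E+G: weight 2+5=7, value 10+25=35
- A+G: weight 4+5=9, value 8+25=33
- F+G: weight 3+5=8, value 5+25=30
Best: 35 pts.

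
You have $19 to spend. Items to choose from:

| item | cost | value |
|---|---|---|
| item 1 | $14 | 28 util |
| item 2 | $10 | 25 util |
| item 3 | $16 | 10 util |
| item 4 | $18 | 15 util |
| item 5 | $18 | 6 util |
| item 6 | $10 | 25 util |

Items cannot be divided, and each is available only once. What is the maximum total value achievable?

Check high-value combinations within $19:
- item 1: cost 14, value 28
- item 2: cost 10, value 25
- item 6: cost 10, value 25
Best: 28 util.

28 util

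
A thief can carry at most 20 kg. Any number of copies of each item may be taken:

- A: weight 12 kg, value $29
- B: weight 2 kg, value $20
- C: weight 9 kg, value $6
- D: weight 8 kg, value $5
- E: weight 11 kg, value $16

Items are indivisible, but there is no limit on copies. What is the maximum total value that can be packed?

Best value-per-unit is B at 20/2, and filling with it alone uses weight 10×2=20. No mix of the others beats 10×20 = 200.

$200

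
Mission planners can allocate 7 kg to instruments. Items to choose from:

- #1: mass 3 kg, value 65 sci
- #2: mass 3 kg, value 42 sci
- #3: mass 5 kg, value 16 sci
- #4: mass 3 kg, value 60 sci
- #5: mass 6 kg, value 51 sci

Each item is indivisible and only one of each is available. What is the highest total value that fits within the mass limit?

Check high-value combinations within 7 kg:
- #1+#4: mass 3+3=6, value 65+60=125
- #1+#2: mass 3+3=6, value 65+42=107
- #2+#4: mass 3+3=6, value 42+60=102
- #1: mass 3, value 65
- #4: mass 3, value 60
Best: 125 sci.

125 sci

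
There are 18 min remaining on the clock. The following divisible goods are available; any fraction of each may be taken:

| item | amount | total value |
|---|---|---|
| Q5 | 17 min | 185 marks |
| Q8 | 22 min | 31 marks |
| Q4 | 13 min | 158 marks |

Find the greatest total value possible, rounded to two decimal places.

212.41

Take in order of value per unit:
- Q4 (158/13 per unit): all 13 → value 158, running total 158.00
- Q5 (185/17 per unit): 5 of 17 → value 5×185/17 = 54.4118, running total 212.41
Total 212.41.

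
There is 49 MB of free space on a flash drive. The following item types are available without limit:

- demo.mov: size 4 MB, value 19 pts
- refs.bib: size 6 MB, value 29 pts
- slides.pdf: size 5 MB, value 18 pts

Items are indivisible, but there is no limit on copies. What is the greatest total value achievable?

Best value-per-unit is refs.bib at 29/6, and filling with it alone uses size 8×6=48. No mix of the others beats 8×29 = 232.

232 pts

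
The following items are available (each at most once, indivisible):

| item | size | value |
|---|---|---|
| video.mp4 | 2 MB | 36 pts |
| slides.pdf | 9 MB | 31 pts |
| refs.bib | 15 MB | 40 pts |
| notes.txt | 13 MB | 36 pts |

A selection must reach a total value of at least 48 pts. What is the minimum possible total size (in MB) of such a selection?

Subsets with value ≥ 48, sorted by total size:
- video.mp4+slides.pdf: size 11, value 67
- video.mp4+notes.txt: size 15, value 72
- video.mp4+refs.bib: size 17, value 76
- slides.pdf+notes.txt: size 22, value 67
Minimum size: 11 MB.

11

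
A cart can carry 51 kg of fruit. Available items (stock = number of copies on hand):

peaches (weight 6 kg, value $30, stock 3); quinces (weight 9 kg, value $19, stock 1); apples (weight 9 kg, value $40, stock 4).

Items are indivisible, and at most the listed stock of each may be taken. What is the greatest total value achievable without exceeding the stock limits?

$220

Top feasible selections:
- 2×peaches + 4×apples: weight 48, value 220
- 3×peaches + 3×apples: weight 45, value 210
- 1×peaches + 1×quinces + 4×apples: weight 51, value 209
- 2×peaches + 1×quinces + 3×apples: weight 48, value 199
Best: $220.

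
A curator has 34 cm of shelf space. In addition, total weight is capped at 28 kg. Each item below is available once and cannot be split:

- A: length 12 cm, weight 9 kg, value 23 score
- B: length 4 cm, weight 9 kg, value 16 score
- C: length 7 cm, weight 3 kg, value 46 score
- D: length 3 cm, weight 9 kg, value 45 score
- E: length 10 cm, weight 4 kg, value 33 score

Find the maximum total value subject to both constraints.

147 score

Feasible sets respecting both limits:
- A+C+D+E: length 32, weight 25, value 147
- B+C+D+E: length 24, weight 25, value 140
- C+D+E: length 20, weight 16, value 124
Best: 147 score.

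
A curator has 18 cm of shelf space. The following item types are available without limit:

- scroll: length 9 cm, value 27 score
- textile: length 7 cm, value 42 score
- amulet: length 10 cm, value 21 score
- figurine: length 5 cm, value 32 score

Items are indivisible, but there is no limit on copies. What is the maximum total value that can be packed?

106 score

Best value-per-unit is figurine at 32/5; filling with it alone gives 3×32 = 96.
Optimal mix: 1×textile + 2×figurine → length 17, value 106.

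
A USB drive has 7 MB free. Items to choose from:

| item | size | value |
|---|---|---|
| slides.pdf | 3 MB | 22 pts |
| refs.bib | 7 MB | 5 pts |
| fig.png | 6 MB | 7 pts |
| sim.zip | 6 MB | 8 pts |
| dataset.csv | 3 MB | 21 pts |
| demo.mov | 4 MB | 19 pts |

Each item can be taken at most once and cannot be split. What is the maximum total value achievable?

Check high-value combinations within 7 MB:
- slides.pdf+dataset.csv: size 3+3=6, value 22+21=43
- slides.pdf+demo.mov: size 3+4=7, value 22+19=41
- dataset.csv+demo.mov: size 3+4=7, value 21+19=40
- slides.pdf: size 3, value 22
Best: 43 pts.

43 pts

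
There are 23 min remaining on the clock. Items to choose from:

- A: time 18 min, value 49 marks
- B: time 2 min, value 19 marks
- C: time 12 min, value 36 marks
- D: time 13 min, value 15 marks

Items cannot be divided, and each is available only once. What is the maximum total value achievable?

Check high-value combinations within 23 min:
- A+B: time 18+2=20, value 49+19=68
- B+C: time 2+12=14, value 19+36=55
- A: time 18, value 49
- C: time 12, value 36
- B+D: time 2+13=15, value 19+15=34
Best: 68 marks.

68 marks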